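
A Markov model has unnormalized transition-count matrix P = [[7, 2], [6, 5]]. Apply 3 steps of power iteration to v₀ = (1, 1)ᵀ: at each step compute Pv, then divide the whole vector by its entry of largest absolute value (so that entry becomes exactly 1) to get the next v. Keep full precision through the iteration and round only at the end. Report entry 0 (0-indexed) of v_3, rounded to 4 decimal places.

Pv0 = (9.00000, 11.00000); divide by 11.00000 → v1 = (0.81818, 1.00000)
Pv1 = (7.72727, 9.90909); divide by 9.90909 → v2 = (0.77982, 1.00000)
Pv2 = (7.45872, 9.67890); divide by 9.67890 → v3 = (0.77062, 1.00000)
Requested entry of v3: 813/1055 = 0.7706

0.7706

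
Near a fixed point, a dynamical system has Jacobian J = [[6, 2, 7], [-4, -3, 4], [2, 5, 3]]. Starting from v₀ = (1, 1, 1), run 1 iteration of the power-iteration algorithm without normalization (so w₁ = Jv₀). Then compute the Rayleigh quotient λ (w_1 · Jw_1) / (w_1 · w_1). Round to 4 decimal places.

w1 = Jv₀ = (15, -3, 10)
Jw1 = (154, -11, 45)
w1·Jw1 = 15·154 + (-3)·(-11) + 10·45 = 2793; w1·w1 = 15·15 + (-3)·(-3) + 10·10 = 334
λ ≈ 2793/334 = 8.3623

λ ≈ 8.3623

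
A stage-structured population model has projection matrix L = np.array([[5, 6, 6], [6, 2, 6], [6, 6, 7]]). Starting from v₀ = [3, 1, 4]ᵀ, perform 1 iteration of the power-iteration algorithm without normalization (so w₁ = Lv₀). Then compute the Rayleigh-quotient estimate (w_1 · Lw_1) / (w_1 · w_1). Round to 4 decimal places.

16.8374

w1 = Lv₀ = (45, 44, 52)
Lw1 = (801, 670, 898)
w1·Lw1 = 45·801 + 44·670 + 52·898 = 112221; w1·w1 = 45·45 + 44·44 + 52·52 = 6665
λ ≈ 112221/6665 = 16.8374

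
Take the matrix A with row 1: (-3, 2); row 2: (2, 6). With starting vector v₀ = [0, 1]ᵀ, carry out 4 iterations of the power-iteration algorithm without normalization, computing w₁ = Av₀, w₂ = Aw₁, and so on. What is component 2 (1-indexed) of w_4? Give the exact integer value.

1636

w1 = Av₀ = ((-3)·0 + 2·1; 2·0 + 6·1) = (2, 6)
w2 = Aw1 = ((-3)·2 + 2·6; 2·2 + 6·6) = (6, 40)
w3 = Aw2 = (62, 252)
w4 = Aw3 = (318, 1636)
The requested component of w4 is 1636.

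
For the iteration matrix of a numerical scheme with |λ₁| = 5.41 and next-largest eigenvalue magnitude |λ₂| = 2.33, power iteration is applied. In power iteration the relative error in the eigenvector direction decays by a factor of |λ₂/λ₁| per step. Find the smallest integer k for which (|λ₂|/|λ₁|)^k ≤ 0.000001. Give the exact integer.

17

|λ₂/λ₁| = 2.33/5.41 = 0.43068
Need k ≥ ln(0.000001) / ln(0.43068) = -13.8155 / -0.8424 ≈ 16.401
Smallest integer k satisfying the bound: 17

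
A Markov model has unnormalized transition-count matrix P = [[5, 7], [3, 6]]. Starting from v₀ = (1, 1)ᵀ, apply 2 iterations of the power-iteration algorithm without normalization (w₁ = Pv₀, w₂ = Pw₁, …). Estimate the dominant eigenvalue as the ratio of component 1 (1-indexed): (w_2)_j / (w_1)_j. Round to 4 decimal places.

w1 = Pv₀ = (12, 9)
w2 = Pw1 = (123, 90)
Ratio at component: 123 / 12 = 10.2500

λ ≈ 10.2500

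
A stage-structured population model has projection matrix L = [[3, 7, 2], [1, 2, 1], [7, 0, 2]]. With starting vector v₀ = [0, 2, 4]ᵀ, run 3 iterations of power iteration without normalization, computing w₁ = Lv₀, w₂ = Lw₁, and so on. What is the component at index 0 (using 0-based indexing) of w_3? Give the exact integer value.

w1 = Lv₀ = (22, 8, 8)
w2 = Lw1 = (138, 46, 170)
w3 = Lw2 = (1076, 400, 1306)
The requested component of w3 is 1076.

1076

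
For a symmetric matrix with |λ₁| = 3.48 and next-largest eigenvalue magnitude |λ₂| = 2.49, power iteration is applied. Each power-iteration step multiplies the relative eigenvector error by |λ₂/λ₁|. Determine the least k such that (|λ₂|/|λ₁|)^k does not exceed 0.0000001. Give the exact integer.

|λ₂/λ₁| = 2.49/3.48 = 0.71552
Need k ≥ ln(0.0000001) / ln(0.71552) = -16.1181 / -0.3347 ≈ 48.150
Smallest integer k satisfying the bound: 49

49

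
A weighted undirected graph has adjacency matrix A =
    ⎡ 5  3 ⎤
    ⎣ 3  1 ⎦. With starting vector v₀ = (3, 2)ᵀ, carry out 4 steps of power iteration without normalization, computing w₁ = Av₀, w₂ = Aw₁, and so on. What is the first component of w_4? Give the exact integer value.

w1 = Av₀ = (5·3 + 3·2; 3·3 + 1·2) = (21, 11)
w2 = Aw1 = (5·21 + 3·11; 3·21 + 1·11) = (138, 74)
w3 = Aw2 = (912, 488)
w4 = Aw3 = (6024, 3224)
The requested component of w4 is 6024.

6024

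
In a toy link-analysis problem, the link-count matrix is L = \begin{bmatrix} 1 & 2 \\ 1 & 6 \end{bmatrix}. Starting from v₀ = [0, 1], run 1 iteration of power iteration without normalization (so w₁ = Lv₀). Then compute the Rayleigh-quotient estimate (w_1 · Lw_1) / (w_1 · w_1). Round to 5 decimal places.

w1 = Lv₀ = (1·0 + 2·1; 1·0 + 6·1) = (2, 6)
Lw1 = (14, 38)
w1·Lw1 = 2·14 + 6·38 = 256; w1·w1 = 2·2 + 6·6 = 40
λ ≈ 256/40 = 6.40000

6.40000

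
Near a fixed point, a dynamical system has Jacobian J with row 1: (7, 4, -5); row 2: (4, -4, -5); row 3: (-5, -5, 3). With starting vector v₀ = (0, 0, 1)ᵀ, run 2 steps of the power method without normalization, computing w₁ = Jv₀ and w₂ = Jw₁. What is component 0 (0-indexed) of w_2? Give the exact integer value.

w1 = Jv₀ = (-5, -5, 3)
w2 = Jw1 = (-70, -15, 59)
The requested component of w2 is -70.

-70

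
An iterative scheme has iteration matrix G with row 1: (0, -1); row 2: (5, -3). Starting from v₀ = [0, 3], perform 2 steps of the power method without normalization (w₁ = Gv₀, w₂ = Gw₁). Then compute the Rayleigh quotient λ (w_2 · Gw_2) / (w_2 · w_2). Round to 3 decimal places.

w1 = Gv₀ = (-3, -9)
w2 = Gw1 = (9, 12)
Gw2 = (-12, 9)
w2·Gw2 = 9·(-12) + 12·9 = 0; w2·w2 = 9·9 + 12·12 = 225
λ ≈ 0/225 = 0.000

λ ≈ 0.000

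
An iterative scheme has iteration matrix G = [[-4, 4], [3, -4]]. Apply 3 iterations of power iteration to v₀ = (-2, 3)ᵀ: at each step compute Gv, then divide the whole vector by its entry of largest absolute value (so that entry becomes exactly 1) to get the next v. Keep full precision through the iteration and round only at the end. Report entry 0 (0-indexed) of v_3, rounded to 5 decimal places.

1.00000

Gv0 = (20.000000, -18.000000); divide by 20.000000 → v1 = (1.000000, -0.900000)
Gv1 = (-7.600000, 6.600000); divide by -7.600000 → v2 = (1.000000, -0.868421)
Gv2 = (-7.473684, 6.473684); divide by -7.473684 → v3 = (1.000000, -0.866197)
Requested entry of v3: 1136/1136 = 1.00000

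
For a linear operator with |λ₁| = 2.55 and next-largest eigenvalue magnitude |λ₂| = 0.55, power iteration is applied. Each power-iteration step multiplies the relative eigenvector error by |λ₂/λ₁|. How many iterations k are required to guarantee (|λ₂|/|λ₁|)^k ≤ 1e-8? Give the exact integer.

|λ₂/λ₁| = 0.55/2.55 = 0.21569
Need k ≥ ln(1e-8) / ln(0.21569) = -18.4207 / -1.5339 ≈ 12.009
Smallest integer k satisfying the bound: 13

13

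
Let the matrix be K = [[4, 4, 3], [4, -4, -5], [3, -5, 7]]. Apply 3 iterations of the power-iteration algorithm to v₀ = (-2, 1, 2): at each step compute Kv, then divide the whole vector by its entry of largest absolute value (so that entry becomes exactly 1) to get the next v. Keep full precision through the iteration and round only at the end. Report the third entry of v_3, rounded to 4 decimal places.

Kv0 = (2.00000, -22.00000, 3.00000); divide by -22.00000 → v1 = (-0.09091, 1.00000, -0.13636)
Kv1 = (3.22727, -3.68182, -6.22727); divide by -6.22727 → v2 = (-0.51825, 0.59124, 1.00000)
Kv2 = (3.29197, -9.43796, 2.48905); divide by -9.43796 → v3 = (-0.34880, 1.00000, -0.26373)
Requested entry of v3: 341/-1293 = -0.2637

-0.2637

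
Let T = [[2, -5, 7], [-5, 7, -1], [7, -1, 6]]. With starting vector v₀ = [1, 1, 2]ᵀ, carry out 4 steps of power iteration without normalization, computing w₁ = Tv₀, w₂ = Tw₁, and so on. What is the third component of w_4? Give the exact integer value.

28442

w1 = Tv₀ = (11, 0, 18)
w2 = Tw1 = (148, -73, 185)
w3 = Tw2 = (1956, -1436, 2219)
w4 = Tw3 = (26625, -22051, 28442)
The requested component of w4 is 28442.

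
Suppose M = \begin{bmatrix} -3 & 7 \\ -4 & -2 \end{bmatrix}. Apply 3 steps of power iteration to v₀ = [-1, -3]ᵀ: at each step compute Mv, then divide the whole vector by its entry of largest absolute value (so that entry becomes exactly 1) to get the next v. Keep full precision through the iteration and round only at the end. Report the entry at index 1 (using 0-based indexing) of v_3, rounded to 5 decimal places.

1.00000

Mv0 = (-18.000000, 10.000000); divide by -18.000000 → v1 = (1.000000, -0.555556)
Mv1 = (-6.888889, -2.888889); divide by -6.888889 → v2 = (1.000000, 0.419355)
Mv2 = (-0.064516, -4.838710); divide by -4.838710 → v3 = (0.013333, 1.000000)
Requested entry of v3: -600/-600 = 1.00000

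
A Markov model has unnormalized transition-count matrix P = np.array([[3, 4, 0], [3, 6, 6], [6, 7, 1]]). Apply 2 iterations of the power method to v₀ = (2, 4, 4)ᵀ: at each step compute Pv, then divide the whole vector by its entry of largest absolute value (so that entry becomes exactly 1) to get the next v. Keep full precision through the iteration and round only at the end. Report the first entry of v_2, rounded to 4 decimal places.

0.4312

Pv0 = (22.00000, 54.00000, 44.00000); divide by 54.00000 → v1 = (0.40741, 1.00000, 0.81481)
Pv1 = (5.22222, 12.11111, 10.25926); divide by 12.11111 → v2 = (0.43119, 1.00000, 0.84709)
Requested entry of v2: 282/654 = 0.4312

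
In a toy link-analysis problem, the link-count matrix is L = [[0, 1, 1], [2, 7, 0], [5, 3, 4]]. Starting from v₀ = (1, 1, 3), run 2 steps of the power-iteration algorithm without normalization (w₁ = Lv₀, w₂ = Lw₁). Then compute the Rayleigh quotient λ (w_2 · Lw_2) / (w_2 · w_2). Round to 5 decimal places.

w1 = Lv₀ = (0·1 + 1·1 + 1·3; 2·1 + 7·1 + 0·3; 5·1 + 3·1 + 4·3) = (4, 9, 20)
w2 = Lw1 = (0·4 + 1·9 + 1·20; 2·4 + 7·9 + 0·20; 5·4 + 3·9 + 4·20) = (29, 71, 127)
Lw2 = (198, 555, 866)
w2·Lw2 = 29·198 + 71·555 + 127·866 = 155129; w2·w2 = 29·29 + 71·71 + 127·127 = 22011
λ ≈ 155129/22011 = 7.04779

7.04779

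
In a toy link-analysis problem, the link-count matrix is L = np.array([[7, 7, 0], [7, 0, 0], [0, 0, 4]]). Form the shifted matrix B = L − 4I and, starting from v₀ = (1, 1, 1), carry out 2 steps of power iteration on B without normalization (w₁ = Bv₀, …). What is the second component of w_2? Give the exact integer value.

B = L − 4I has rows (3, 7, 0); (7, -4, 0); (0, 0, 0)
w1 = Bv₀ = (10, 3, 0)
w2 = Bw1 = (51, 58, 0)
Requested component of w2: 58

58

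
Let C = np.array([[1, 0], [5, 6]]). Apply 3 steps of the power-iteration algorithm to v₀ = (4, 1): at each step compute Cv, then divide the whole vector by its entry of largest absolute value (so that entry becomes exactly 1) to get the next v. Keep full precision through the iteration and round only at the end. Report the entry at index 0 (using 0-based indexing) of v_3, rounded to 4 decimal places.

0.0037

Cv0 = (4.00000, 26.00000); divide by 26.00000 → v1 = (0.15385, 1.00000)
Cv1 = (0.15385, 6.76923); divide by 6.76923 → v2 = (0.02273, 1.00000)
Cv2 = (0.02273, 6.11364); divide by 6.11364 → v3 = (0.00372, 1.00000)
Requested entry of v3: 4/1076 = 0.0037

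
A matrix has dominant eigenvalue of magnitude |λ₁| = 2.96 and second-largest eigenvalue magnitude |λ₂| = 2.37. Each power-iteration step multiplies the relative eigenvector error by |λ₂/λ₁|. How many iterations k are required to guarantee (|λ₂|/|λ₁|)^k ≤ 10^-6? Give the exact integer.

|λ₂/λ₁| = 2.37/2.96 = 0.80068
Need k ≥ ln(10^-6) / ln(0.80068) = -13.8155 / -0.2223 ≈ 62.148
Smallest integer k satisfying the bound: 63

63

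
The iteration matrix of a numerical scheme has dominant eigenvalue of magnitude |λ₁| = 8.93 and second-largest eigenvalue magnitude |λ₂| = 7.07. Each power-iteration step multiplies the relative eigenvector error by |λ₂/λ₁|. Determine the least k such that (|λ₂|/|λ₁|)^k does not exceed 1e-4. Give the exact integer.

40

|λ₂/λ₁| = 7.07/8.93 = 0.79171
Need k ≥ ln(1e-4) / ln(0.79171) = -9.2103 / -0.2336 ≈ 39.435
Smallest integer k satisfying the bound: 40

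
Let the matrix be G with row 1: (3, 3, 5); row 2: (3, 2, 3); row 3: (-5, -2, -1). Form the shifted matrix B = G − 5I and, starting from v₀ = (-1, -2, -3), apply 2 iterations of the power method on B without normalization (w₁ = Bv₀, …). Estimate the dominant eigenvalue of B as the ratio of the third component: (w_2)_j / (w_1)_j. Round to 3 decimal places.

B = G − 5I has rows (-2, 3, 5); (3, -3, 3); (-5, -2, -6)
w1 = Bv₀ = (-19, -6, 27)
w2 = Bw1 = (155, 42, -55)
Ratio: -55/27 = -2.037

-2.037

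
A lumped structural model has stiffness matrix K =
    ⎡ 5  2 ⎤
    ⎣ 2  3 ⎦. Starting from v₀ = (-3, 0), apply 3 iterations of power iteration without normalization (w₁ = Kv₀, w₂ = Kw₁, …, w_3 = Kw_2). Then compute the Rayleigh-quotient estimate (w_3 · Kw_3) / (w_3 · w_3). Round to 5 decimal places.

6.23519

w1 = Kv₀ = (5·(-3) + 2·0; 2·(-3) + 3·0) = (-15, -6)
w2 = Kw1 = (5·(-15) + 2·(-6); 2·(-15) + 3·(-6)) = (-87, -48)
w3 = Kw2 = (-531, -318)
Kw3 = (-3291, -2016)
w3·Kw3 = (-531)·(-3291) + (-318)·(-2016) = 2388609; w3·w3 = (-531)·(-531) + (-318)·(-318) = 383085
λ ≈ 2388609/383085 = 6.23519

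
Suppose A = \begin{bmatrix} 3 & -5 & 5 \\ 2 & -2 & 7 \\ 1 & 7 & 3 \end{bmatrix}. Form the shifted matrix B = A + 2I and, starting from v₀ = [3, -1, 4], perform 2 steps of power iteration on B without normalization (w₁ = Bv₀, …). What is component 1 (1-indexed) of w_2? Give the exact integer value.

B = A + 2I has rows (5, -5, 5); (2, 0, 7); (1, 7, 5)
w1 = Bv₀ = (40, 34, 16)
w2 = Bw1 = (110, 192, 358)
Requested component of w2: 110

110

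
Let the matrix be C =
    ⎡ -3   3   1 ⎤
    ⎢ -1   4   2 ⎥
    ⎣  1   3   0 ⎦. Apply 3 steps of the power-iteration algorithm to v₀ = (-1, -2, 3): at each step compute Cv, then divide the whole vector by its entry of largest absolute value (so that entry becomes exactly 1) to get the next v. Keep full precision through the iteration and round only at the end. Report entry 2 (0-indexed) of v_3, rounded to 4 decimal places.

0.9412

Cv0 = (0.00000, -1.00000, -7.00000); divide by -7.00000 → v1 = (0.00000, 0.14286, 1.00000)
Cv1 = (1.42857, 2.57143, 0.42857); divide by 2.57143 → v2 = (0.55556, 1.00000, 0.16667)
Cv2 = (1.50000, 3.77778, 3.55556); divide by 3.77778 → v3 = (0.39706, 1.00000, 0.94118)
Requested entry of v3: -64/-68 = 0.9412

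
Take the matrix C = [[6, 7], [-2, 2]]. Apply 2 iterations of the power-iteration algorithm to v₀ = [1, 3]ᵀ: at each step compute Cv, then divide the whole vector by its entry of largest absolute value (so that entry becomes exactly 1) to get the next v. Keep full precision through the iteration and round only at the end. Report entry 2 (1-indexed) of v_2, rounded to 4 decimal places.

-0.2421

Cv0 = (27.00000, 4.00000); divide by 27.00000 → v1 = (1.00000, 0.14815)
Cv1 = (7.03704, -1.70370); divide by 7.03704 → v2 = (1.00000, -0.24211)
Requested entry of v2: -46/190 = -0.2421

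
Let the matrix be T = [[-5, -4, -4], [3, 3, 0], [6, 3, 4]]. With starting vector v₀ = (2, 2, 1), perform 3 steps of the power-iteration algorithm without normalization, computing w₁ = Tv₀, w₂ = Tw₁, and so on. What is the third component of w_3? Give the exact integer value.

w1 = Tv₀ = ((-5)·2 + (-4)·2 + (-4)·1; 3·2 + 3·2 + 0·1; 6·2 + 3·2 + 4·1) = (-22, 12, 22)
w2 = Tw1 = ((-5)·(-22) + (-4)·12 + (-4)·22; 3·(-22) + 3·12 + 0·22; 6·(-22) + 3·12 + 4·22) = (-26, -30, -8)
w3 = Tw2 = (282, -168, -278)
The requested component of w3 is -278.

-278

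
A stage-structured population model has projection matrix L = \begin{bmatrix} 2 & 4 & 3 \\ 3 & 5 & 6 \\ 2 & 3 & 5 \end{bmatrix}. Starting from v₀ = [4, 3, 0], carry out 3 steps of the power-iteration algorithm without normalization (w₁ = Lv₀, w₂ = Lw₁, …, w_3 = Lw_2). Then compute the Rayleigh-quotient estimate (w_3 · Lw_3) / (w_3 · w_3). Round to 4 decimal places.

w1 = Lv₀ = (20, 27, 17)
w2 = Lw1 = (199, 297, 206)
w3 = Lw2 = (2204, 3318, 2319)
Lw3 = (24637, 37116, 25957)
w3·Lw3 = 2204·24637 + 3318·37116 + 2319·25957 = 237645119; w3·w3 = 2204·2204 + 3318·3318 + 2319·2319 = 21244501
λ ≈ 237645119/21244501 = 11.1862

11.1862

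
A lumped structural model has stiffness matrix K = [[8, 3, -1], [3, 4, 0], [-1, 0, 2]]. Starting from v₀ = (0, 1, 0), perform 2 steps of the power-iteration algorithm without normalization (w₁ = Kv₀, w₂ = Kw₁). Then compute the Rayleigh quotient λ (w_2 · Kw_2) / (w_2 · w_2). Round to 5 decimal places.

λ ≈ 9.58653

w1 = Kv₀ = (8·0 + 3·1 + (-1)·0; 3·0 + 4·1 + 0·0; (-1)·0 + 0·1 + 2·0) = (3, 4, 0)
w2 = Kw1 = (8·3 + 3·4 + (-1)·0; 3·3 + 4·4 + 0·0; (-1)·3 + 0·4 + 2·0) = (36, 25, -3)
Kw2 = (366, 208, -42)
w2·Kw2 = 36·366 + 25·208 + (-3)·(-42) = 18502; w2·w2 = 36·36 + 25·25 + (-3)·(-3) = 1930
λ ≈ 18502/1930 = 9.58653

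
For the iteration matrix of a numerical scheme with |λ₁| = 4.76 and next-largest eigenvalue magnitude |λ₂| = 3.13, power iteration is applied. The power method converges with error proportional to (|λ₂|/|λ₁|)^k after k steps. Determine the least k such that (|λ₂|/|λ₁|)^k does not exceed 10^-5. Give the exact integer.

|λ₂/λ₁| = 3.13/4.76 = 0.65756
Need k ≥ ln(10^-5) / ln(0.65756) = -11.5129 / -0.4192 ≈ 27.463
Smallest integer k satisfying the bound: 28

28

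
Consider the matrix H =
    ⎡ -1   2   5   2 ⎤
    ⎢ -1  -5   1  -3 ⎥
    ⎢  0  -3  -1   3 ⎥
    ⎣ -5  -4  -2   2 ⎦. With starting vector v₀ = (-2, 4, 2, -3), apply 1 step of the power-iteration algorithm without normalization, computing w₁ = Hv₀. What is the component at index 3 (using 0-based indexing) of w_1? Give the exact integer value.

-16

w1 = Hv₀ = ((-1)·(-2) + 2·4 + 5·2 + 2·(-3); (-1)·(-2) + (-5)·4 + 1·2 + (-3)·(-3); 0·(-2) + (-3)·4 + (-1)·2 + 3·(-3); (-5)·(-2) + (-4)·4 + (-2)·2 + 2·(-3)) = (14, -7, -23, -16)
The requested component of w1 is -16.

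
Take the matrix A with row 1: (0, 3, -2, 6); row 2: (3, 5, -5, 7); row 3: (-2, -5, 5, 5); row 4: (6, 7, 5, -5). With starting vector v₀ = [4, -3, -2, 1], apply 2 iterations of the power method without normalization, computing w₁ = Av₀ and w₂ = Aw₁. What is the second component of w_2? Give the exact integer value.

w1 = Av₀ = (1, 14, 2, -12)
w2 = Aw1 = (-34, -21, -122, 174)
The requested component of w2 is -21.

-21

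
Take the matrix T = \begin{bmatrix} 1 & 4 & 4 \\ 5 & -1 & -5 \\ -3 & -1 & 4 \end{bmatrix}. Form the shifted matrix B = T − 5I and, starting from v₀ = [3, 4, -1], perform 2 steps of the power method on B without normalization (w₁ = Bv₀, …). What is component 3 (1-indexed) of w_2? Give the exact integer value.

16

B = T − 5I has rows (-4, 4, 4); (5, -6, -5); (-3, -1, -1)
w1 = Bv₀ = ((-4)·3 + 4·4 + 4·(-1); 5·3 + (-6)·4 + (-5)·(-1); (-3)·3 + (-1)·4 + (-1)·(-1)) = (0, -4, -12)
w2 = Bw1 = ((-4)·0 + 4·(-4) + 4·(-12); 5·0 + (-6)·(-4) + (-5)·(-12); (-3)·0 + (-1)·(-4) + (-1)·(-12)) = (-64, 84, 16)
Requested component of w2: 16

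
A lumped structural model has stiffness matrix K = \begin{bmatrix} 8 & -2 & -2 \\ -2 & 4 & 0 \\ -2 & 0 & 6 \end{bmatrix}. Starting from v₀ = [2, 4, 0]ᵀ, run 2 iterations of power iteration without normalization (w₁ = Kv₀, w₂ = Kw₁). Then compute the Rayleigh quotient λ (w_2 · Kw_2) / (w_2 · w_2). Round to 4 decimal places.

w1 = Kv₀ = (8·2 + (-2)·4 + (-2)·0; (-2)·2 + 4·4 + 0·0; (-2)·2 + 0·4 + 6·0) = (8, 12, -4)
w2 = Kw1 = (8·8 + (-2)·12 + (-2)·(-4); (-2)·8 + 4·12 + 0·(-4); (-2)·8 + 0·12 + 6·(-4)) = (48, 32, -40)
Kw2 = (400, 32, -336)
w2·Kw2 = 48·400 + 32·32 + (-40)·(-336) = 33664; w2·w2 = 48·48 + 32·32 + (-40)·(-40) = 4928
λ ≈ 33664/4928 = 6.8312

6.8312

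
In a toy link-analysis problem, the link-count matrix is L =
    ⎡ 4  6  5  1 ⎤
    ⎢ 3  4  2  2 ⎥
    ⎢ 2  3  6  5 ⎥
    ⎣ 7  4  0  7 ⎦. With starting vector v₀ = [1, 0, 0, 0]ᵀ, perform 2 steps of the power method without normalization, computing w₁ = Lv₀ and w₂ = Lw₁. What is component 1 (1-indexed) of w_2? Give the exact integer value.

51

w1 = Lv₀ = (4, 3, 2, 7)
w2 = Lw1 = (51, 42, 64, 89)
The requested component of w2 is 51.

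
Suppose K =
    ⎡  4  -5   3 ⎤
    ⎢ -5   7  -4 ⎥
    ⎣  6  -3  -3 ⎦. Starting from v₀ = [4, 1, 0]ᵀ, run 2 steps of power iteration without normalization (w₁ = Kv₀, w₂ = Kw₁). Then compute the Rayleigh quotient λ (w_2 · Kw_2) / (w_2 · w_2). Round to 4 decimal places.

12.0072

w1 = Kv₀ = (4·4 + (-5)·1 + 3·0; (-5)·4 + 7·1 + (-4)·0; 6·4 + (-3)·1 + (-3)·0) = (11, -13, 21)
w2 = Kw1 = (4·11 + (-5)·(-13) + 3·21; (-5)·11 + 7·(-13) + (-4)·21; 6·11 + (-3)·(-13) + (-3)·21) = (172, -230, 42)
Kw2 = (1964, -2638, 1596)
w2·Kw2 = 172·1964 + (-230)·(-2638) + 42·1596 = 1011580; w2·w2 = 172·172 + (-230)·(-230) + 42·42 = 84248
λ ≈ 1011580/84248 = 12.0072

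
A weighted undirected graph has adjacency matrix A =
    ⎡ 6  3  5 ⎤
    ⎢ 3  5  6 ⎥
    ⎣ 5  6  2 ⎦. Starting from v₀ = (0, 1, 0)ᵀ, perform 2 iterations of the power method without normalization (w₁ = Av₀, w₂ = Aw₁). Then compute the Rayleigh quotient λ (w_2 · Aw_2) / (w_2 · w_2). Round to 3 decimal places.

w1 = Av₀ = (6·0 + 3·1 + 5·0; 3·0 + 5·1 + 6·0; 5·0 + 6·1 + 2·0) = (3, 5, 6)
w2 = Aw1 = (6·3 + 3·5 + 5·6; 3·3 + 5·5 + 6·6; 5·3 + 6·5 + 2·6) = (63, 70, 57)
Aw2 = (873, 881, 849)
w2·Aw2 = 63·873 + 70·881 + 57·849 = 165062; w2·w2 = 63·63 + 70·70 + 57·57 = 12118
λ ≈ 165062/12118 = 13.621

13.621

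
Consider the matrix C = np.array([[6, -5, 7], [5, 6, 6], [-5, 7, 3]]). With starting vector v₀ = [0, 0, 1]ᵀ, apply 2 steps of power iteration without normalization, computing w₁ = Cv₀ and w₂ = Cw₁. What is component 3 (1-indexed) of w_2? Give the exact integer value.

16

w1 = Cv₀ = (7, 6, 3)
w2 = Cw1 = (33, 89, 16)
The requested component of w2 is 16.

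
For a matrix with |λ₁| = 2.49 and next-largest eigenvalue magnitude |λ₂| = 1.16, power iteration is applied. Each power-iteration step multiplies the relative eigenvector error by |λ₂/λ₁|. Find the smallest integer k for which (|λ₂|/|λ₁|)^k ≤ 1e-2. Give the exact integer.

|λ₂/λ₁| = 1.16/2.49 = 0.46586
Need k ≥ ln(1e-2) / ln(0.46586) = -4.6052 / -0.7639 ≈ 6.029
Smallest integer k satisfying the bound: 7

7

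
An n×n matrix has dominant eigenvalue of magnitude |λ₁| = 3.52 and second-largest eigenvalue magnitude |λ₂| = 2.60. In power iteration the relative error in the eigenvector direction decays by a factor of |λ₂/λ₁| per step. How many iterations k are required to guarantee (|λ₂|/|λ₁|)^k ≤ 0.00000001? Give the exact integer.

|λ₂/λ₁| = 2.60/3.52 = 0.73864
Need k ≥ ln(0.00000001) / ln(0.73864) = -18.4207 / -0.3029 ≈ 60.804
Smallest integer k satisfying the bound: 61

61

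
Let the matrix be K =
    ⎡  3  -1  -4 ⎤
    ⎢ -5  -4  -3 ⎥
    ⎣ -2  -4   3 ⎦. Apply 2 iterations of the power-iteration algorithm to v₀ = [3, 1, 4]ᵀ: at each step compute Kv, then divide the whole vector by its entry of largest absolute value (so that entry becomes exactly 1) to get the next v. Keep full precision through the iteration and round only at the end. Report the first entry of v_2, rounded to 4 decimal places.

-0.0063

Kv0 = (-8.00000, -31.00000, 2.00000); divide by -31.00000 → v1 = (0.25806, 1.00000, -0.06452)
Kv1 = (0.03226, -5.09677, -4.70968); divide by -5.09677 → v2 = (-0.00633, 1.00000, 0.92405)
Requested entry of v2: -1/158 = -0.0063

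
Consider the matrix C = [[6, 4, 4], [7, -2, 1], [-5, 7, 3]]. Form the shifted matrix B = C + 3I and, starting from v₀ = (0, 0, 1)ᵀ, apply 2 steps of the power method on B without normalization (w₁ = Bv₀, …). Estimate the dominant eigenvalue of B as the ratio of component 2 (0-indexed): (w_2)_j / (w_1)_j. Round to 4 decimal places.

B = C + 3I has rows (9, 4, 4); (7, 1, 1); (-5, 7, 6)
w1 = Bv₀ = (4, 1, 6)
w2 = Bw1 = (64, 35, 23)
Ratio: 23/6 = 3.8333

μ ≈ 3.8333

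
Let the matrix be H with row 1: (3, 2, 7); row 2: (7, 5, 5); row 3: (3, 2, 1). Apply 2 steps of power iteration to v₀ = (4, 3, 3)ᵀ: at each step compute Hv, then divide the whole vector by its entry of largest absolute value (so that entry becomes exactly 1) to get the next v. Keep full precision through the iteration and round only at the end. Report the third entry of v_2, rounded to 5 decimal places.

Hv0 = (39.000000, 58.000000, 21.000000); divide by 58.000000 → v1 = (0.672414, 1.000000, 0.362069)
Hv1 = (6.551724, 11.517241, 4.379310); divide by 11.517241 → v2 = (0.568862, 1.000000, 0.380240)
Requested entry of v2: 254/668 = 0.38024

0.38024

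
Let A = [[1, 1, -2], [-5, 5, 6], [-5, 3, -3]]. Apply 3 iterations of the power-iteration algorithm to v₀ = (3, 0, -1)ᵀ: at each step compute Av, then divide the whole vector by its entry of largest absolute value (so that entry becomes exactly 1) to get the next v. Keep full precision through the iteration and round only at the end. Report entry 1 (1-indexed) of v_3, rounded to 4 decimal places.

Av0 = (5.00000, -21.00000, -12.00000); divide by -21.00000 → v1 = (-0.23810, 1.00000, 0.57143)
Av1 = (-0.38095, 9.61905, 2.47619); divide by 9.61905 → v2 = (-0.03960, 1.00000, 0.25743)
Av2 = (0.44554, 6.74257, 2.42574); divide by 6.74257 → v3 = (0.06608, 1.00000, 0.35977)
Requested entry of v3: -90/-1362 = 0.0661

0.0661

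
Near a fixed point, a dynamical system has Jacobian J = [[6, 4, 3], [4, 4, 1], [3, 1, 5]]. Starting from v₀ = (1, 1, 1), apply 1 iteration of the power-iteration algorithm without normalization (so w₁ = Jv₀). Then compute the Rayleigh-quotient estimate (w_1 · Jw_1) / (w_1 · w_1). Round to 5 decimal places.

λ ≈ 10.70393

w1 = Jv₀ = (13, 9, 9)
Jw1 = (141, 97, 93)
w1·Jw1 = 13·141 + 9·97 + 9·93 = 3543; w1·w1 = 13·13 + 9·9 + 9·9 = 331
λ ≈ 3543/331 = 10.70393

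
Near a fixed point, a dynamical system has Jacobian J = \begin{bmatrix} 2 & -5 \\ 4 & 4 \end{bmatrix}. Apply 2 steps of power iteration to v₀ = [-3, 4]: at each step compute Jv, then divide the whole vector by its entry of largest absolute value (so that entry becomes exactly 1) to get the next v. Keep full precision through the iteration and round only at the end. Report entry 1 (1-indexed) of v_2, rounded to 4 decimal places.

0.8182

Jv0 = (-26.00000, 4.00000); divide by -26.00000 → v1 = (1.00000, -0.15385)
Jv1 = (2.76923, 3.38462); divide by 3.38462 → v2 = (0.81818, 1.00000)
Requested entry of v2: -72/-88 = 0.8182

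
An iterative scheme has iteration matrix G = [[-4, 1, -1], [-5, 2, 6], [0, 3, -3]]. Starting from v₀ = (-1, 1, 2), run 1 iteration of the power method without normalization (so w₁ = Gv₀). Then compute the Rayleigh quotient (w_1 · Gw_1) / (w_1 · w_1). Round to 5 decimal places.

λ ≈ -0.19261

w1 = Gv₀ = ((-4)·(-1) + 1·1 + (-1)·2; (-5)·(-1) + 2·1 + 6·2; 0·(-1) + 3·1 + (-3)·2) = (3, 19, -3)
Gw1 = (10, 5, 66)
w1·Gw1 = 3·10 + 19·5 + (-3)·66 = -73; w1·w1 = 3·3 + 19·19 + (-3)·(-3) = 379
λ ≈ -73/379 = -0.19261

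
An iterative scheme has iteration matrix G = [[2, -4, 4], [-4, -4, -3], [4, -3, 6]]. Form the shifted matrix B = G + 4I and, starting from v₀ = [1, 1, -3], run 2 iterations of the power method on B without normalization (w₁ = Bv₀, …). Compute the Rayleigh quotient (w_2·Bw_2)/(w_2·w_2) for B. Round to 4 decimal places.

μ ≈ 13.9640

B = G + 4I has rows (6, -4, 4); (-4, 0, -3); (4, -3, 10)
w1 = Bv₀ = (6·1 + (-4)·1 + 4·(-3); (-4)·1 + 0·1 + (-3)·(-3); 4·1 + (-3)·1 + 10·(-3)) = (-10, 5, -29)
w2 = Bw1 = (6·(-10) + (-4)·5 + 4·(-29); (-4)·(-10) + 0·5 + (-3)·(-29); 4·(-10) + (-3)·5 + 10·(-29)) = (-196, 127, -345)
Bw2 = (-3064, 1819, -4615)
w2·Bw2 = 2423732; w2·w2 = 173570; μ ≈ 2423732/173570 = 13.9640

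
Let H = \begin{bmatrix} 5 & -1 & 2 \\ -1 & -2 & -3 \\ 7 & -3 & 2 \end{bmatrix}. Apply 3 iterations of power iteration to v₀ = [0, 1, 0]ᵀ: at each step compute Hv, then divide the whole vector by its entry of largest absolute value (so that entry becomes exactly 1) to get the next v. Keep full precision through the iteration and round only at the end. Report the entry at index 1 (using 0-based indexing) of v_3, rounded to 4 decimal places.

-0.0168

Hv0 = (-1.00000, -2.00000, -3.00000); divide by -3.00000 → v1 = (0.33333, 0.66667, 1.00000)
Hv1 = (3.00000, -4.66667, 2.33333); divide by -4.66667 → v2 = (-0.64286, 1.00000, -0.50000)
Hv2 = (-5.21429, 0.14286, -8.50000); divide by -8.50000 → v3 = (0.61345, -0.01681, 1.00000)
Requested entry of v3: 2/-119 = -0.0168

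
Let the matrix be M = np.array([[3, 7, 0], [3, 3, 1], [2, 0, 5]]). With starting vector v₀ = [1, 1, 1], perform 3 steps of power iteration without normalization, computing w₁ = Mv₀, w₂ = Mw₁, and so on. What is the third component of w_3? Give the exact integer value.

w1 = Mv₀ = (3·1 + 7·1 + 0·1; 3·1 + 3·1 + 1·1; 2·1 + 0·1 + 5·1) = (10, 7, 7)
w2 = Mw1 = (3·10 + 7·7 + 0·7; 3·10 + 3·7 + 1·7; 2·10 + 0·7 + 5·7) = (79, 58, 55)
w3 = Mw2 = (643, 466, 433)
The requested component of w3 is 433.

433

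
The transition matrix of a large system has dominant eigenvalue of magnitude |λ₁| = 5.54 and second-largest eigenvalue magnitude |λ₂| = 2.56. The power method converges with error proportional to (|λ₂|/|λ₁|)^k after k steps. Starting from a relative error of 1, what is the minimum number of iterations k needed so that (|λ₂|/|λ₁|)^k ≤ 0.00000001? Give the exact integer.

24

|λ₂/λ₁| = 2.56/5.54 = 0.46209
Need k ≥ ln(0.00000001) / ln(0.46209) = -18.4207 / -0.7720 ≈ 23.861
Smallest integer k satisfying the bound: 24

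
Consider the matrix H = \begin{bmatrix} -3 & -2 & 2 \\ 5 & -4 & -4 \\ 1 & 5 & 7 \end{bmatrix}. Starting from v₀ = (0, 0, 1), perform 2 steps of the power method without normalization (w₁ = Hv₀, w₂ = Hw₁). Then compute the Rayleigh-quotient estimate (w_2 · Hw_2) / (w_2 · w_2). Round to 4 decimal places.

λ ≈ 5.9566

w1 = Hv₀ = (2, -4, 7)
w2 = Hw1 = (16, -2, 31)
Hw2 = (18, -36, 223)
w2·Hw2 = 16·18 + (-2)·(-36) + 31·223 = 7273; w2·w2 = 16·16 + (-2)·(-2) + 31·31 = 1221
λ ≈ 7273/1221 = 5.9566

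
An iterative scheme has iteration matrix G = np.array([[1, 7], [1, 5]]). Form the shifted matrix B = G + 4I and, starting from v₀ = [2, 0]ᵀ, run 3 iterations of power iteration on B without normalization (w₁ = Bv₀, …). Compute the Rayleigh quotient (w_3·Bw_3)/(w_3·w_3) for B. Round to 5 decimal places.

B = G + 4I has rows (5, 7); (1, 9)
w1 = Bv₀ = (5·2 + 7·0; 1·2 + 9·0) = (10, 2)
w2 = Bw1 = (5·10 + 7·2; 1·10 + 9·2) = (64, 28)
w3 = Bw2 = (516, 316)
Bw3 = (4792, 3360)
w3·Bw3 = 3534432; w3·w3 = 366112; μ ≈ 3534432/366112 = 9.65396

μ ≈ 9.65396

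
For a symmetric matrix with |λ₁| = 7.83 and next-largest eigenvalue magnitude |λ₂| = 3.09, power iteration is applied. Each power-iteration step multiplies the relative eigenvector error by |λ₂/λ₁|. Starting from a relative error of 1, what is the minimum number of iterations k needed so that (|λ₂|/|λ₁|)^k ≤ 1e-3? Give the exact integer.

8

|λ₂/λ₁| = 3.09/7.83 = 0.39464
Need k ≥ ln(1e-3) / ln(0.39464) = -6.9078 / -0.9298 ≈ 7.429
Smallest integer k satisfying the bound: 8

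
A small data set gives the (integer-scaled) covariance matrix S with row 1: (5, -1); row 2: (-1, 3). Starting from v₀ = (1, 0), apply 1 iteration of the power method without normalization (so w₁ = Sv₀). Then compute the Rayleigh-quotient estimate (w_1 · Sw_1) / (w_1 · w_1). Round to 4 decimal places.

w1 = Sv₀ = (5·1 + (-1)·0; (-1)·1 + 3·0) = (5, -1)
Sw1 = (26, -8)
w1·Sw1 = 5·26 + (-1)·(-8) = 138; w1·w1 = 5·5 + (-1)·(-1) = 26
λ ≈ 138/26 = 5.3077

5.3077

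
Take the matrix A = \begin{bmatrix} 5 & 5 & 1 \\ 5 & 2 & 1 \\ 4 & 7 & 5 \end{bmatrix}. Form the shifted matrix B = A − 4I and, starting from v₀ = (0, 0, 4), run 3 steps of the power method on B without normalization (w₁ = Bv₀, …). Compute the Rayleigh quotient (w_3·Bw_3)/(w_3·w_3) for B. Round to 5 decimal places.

μ ≈ 6.88612

B = A − 4I has rows (1, 5, 1); (5, -2, 1); (4, 7, 1)
w1 = Bv₀ = (1·0 + 5·0 + 1·4; 5·0 + (-2)·0 + 1·4; 4·0 + 7·0 + 1·4) = (4, 4, 4)
w2 = Bw1 = (1·4 + 5·4 + 1·4; 5·4 + (-2)·4 + 1·4; 4·4 + 7·4 + 1·4) = (28, 16, 48)
w3 = Bw2 = (156, 156, 272)
Bw3 = (1208, 740, 1988)
w3·Bw3 = 844624; w3·w3 = 122656; μ ≈ 844624/122656 = 6.88612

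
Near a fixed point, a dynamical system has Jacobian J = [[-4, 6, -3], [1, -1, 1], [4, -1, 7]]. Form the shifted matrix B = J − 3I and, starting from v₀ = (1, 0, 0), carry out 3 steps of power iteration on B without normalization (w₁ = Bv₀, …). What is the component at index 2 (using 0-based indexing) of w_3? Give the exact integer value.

B = J − 3I has rows (-7, 6, -3); (1, -4, 1); (4, -1, 4)
w1 = Bv₀ = (-7, 1, 4)
w2 = Bw1 = (43, -7, -13)
w3 = Bw2 = (-304, 58, 127)
Requested component of w3: 127

127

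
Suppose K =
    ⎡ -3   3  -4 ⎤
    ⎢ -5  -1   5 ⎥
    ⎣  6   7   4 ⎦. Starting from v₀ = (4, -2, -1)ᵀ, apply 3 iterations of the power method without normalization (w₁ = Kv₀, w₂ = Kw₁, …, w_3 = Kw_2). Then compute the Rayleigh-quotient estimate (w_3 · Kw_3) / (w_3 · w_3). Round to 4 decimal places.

w1 = Kv₀ = (-14, -23, 6)
w2 = Kw1 = (-51, 123, -221)
w3 = Kw2 = (1406, -973, -329)
Kw3 = (-5821, -7702, 309)
w3·Kw3 = 1406·(-5821) + (-973)·(-7702) + (-329)·309 = -791941; w3·w3 = 1406·1406 + (-973)·(-973) + (-329)·(-329) = 3031806
λ ≈ -791941/3031806 = -0.2612

-0.2612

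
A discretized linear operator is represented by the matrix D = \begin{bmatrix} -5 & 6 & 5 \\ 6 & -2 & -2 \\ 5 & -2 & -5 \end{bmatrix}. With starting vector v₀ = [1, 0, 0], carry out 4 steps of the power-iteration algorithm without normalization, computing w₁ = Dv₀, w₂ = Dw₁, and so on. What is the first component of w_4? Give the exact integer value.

w1 = Dv₀ = ((-5)·1 + 6·0 + 5·0; 6·1 + (-2)·0 + (-2)·0; 5·1 + (-2)·0 + (-5)·0) = (-5, 6, 5)
w2 = Dw1 = ((-5)·(-5) + 6·6 + 5·5; 6·(-5) + (-2)·6 + (-2)·5; 5·(-5) + (-2)·6 + (-5)·5) = (86, -52, -62)
w3 = Dw2 = (-1052, 744, 844)
w4 = Dw3 = (13944, -9488, -10968)
The requested component of w4 is 13944.

13944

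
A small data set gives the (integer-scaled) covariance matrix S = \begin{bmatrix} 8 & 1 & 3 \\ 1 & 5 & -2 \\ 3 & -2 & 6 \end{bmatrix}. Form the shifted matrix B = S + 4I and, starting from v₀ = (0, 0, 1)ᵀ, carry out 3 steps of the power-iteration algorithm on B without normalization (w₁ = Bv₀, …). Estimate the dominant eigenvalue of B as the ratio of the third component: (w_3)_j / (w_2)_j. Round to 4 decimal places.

B = S + 4I has rows (12, 1, 3); (1, 9, -2); (3, -2, 10)
w1 = Bv₀ = (12·0 + 1·0 + 3·1; 1·0 + 9·0 + (-2)·1; 3·0 + (-2)·0 + 10·1) = (3, -2, 10)
w2 = Bw1 = (12·3 + 1·(-2) + 3·10; 1·3 + 9·(-2) + (-2)·10; 3·3 + (-2)·(-2) + 10·10) = (64, -35, 113)
w3 = Bw2 = (1072, -477, 1392)
Ratio: 1392/113 = 12.3186

12.3186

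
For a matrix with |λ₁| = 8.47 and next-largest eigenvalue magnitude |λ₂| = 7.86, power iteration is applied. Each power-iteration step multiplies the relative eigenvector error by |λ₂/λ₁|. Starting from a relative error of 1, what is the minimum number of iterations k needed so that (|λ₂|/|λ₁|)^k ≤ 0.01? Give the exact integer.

|λ₂/λ₁| = 7.86/8.47 = 0.92798
Need k ≥ ln(0.01) / ln(0.92798) = -4.6052 / -0.0747 ≈ 61.613
Smallest integer k satisfying the bound: 62

62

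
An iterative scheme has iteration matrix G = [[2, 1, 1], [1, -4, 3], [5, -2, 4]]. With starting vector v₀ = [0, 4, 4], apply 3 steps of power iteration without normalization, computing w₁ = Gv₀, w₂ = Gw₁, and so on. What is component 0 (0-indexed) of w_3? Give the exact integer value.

w1 = Gv₀ = (2·0 + 1·4 + 1·4; 1·0 + (-4)·4 + 3·4; 5·0 + (-2)·4 + 4·4) = (8, -4, 8)
w2 = Gw1 = (2·8 + 1·(-4) + 1·8; 1·8 + (-4)·(-4) + 3·8; 5·8 + (-2)·(-4) + 4·8) = (20, 48, 80)
w3 = Gw2 = (168, 68, 324)
The requested component of w3 is 168.

168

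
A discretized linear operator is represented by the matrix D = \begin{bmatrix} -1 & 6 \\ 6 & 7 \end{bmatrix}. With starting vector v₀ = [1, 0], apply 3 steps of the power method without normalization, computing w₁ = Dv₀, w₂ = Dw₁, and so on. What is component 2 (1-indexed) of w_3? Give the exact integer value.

w1 = Dv₀ = ((-1)·1 + 6·0; 6·1 + 7·0) = (-1, 6)
w2 = Dw1 = ((-1)·(-1) + 6·6; 6·(-1) + 7·6) = (37, 36)
w3 = Dw2 = (179, 474)
The requested component of w3 is 474.

474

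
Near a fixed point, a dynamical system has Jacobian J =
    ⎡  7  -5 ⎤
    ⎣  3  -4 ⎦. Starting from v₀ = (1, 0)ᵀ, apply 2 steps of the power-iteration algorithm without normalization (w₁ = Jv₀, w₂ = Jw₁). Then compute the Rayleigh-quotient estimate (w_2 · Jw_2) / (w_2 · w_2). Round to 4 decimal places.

w1 = Jv₀ = (7·1 + (-5)·0; 3·1 + (-4)·0) = (7, 3)
w2 = Jw1 = (7·7 + (-5)·3; 3·7 + (-4)·3) = (34, 9)
Jw2 = (193, 66)
w2·Jw2 = 34·193 + 9·66 = 7156; w2·w2 = 34·34 + 9·9 = 1237
λ ≈ 7156/1237 = 5.7850

5.7850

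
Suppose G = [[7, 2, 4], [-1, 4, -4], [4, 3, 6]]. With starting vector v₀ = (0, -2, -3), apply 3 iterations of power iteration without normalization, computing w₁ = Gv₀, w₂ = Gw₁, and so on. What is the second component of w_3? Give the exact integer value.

w1 = Gv₀ = (7·0 + 2·(-2) + 4·(-3); (-1)·0 + 4·(-2) + (-4)·(-3); 4·0 + 3·(-2) + 6·(-3)) = (-16, 4, -24)
w2 = Gw1 = (7·(-16) + 2·4 + 4·(-24); (-1)·(-16) + 4·4 + (-4)·(-24); 4·(-16) + 3·4 + 6·(-24)) = (-200, 128, -196)
w3 = Gw2 = (-1928, 1496, -1592)
The requested component of w3 is 1496.

1496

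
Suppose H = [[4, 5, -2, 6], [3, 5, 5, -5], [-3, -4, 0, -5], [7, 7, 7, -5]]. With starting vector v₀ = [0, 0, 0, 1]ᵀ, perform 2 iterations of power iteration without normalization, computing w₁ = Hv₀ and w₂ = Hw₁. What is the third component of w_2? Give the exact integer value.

27

w1 = Hv₀ = (6, -5, -5, -5)
w2 = Hw1 = (-21, -7, 27, -3)
The requested component of w2 is 27.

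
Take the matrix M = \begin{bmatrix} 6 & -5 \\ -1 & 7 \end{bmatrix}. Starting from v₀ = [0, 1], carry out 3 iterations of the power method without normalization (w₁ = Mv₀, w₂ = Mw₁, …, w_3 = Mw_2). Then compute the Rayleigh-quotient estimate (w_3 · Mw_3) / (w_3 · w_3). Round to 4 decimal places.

λ ≈ 9.0870

w1 = Mv₀ = (6·0 + (-5)·1; (-1)·0 + 7·1) = (-5, 7)
w2 = Mw1 = (6·(-5) + (-5)·7; (-1)·(-5) + 7·7) = (-65, 54)
w3 = Mw2 = (-660, 443)
Mw3 = (-6175, 3761)
w3·Mw3 = (-660)·(-6175) + 443·3761 = 5741623; w3·w3 = (-660)·(-660) + 443·443 = 631849
λ ≈ 5741623/631849 = 9.0870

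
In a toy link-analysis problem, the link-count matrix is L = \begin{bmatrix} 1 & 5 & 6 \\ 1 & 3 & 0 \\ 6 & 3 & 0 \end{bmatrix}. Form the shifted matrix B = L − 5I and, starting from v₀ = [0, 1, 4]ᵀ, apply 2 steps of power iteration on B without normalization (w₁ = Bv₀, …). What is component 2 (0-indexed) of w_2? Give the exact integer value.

B = L − 5I has rows (-4, 5, 6); (1, -2, 0); (6, 3, -5)
w1 = Bv₀ = (29, -2, -17)
w2 = Bw1 = (-228, 33, 253)
Requested component of w2: 253

253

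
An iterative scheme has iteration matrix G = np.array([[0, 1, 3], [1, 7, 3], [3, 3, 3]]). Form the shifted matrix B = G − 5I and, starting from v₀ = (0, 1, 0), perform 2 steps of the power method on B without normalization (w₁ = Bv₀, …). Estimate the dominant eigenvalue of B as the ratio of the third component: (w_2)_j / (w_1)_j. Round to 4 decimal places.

B = G − 5I has rows (-5, 1, 3); (1, 2, 3); (3, 3, -2)
w1 = Bv₀ = ((-5)·0 + 1·1 + 3·0; 1·0 + 2·1 + 3·0; 3·0 + 3·1 + (-2)·0) = (1, 2, 3)
w2 = Bw1 = ((-5)·1 + 1·2 + 3·3; 1·1 + 2·2 + 3·3; 3·1 + 3·2 + (-2)·3) = (6, 14, 3)
Ratio: 3/3 = 1.0000

μ ≈ 1.0000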